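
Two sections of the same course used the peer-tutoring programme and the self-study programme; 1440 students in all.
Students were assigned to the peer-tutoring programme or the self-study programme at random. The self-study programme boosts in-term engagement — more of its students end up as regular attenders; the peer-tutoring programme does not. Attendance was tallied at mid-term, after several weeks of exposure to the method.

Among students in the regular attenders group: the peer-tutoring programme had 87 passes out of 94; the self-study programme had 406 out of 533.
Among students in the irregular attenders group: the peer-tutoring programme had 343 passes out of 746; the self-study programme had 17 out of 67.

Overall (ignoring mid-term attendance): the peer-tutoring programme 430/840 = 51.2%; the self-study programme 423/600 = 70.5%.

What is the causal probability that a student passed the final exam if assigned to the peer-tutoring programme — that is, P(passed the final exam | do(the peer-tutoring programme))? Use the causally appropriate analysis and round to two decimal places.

Within every mid-term attendance level the peer-tutoring programme has the higher rate, yet pooled the self-study programme does — Simpson's reversal.
Mid-term attendance lies on the pathway teaching method → mid-term attendance → outcome, so adjusting for it blocks the indirect effect. For the total causal effect of teaching method, use the unadjusted pooled rates.
So P(outcome | do(the peer-tutoring programme)) is just the pooled rate for the peer-tutoring programme: 430/840 = 0.512.

0.51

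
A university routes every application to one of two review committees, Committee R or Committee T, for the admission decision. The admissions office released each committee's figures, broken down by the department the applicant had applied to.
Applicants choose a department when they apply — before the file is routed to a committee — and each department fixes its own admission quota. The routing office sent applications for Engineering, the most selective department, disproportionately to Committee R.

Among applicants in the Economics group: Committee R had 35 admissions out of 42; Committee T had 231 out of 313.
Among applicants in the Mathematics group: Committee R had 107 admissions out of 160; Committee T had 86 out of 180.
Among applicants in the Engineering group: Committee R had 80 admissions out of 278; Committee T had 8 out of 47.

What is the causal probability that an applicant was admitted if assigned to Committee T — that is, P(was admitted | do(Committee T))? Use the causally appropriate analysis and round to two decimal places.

The stratified and pooled comparisons disagree (Committee R wins within each department; Committee T wins overall), so the answer turns on the causal role of department.
Here department is a common cause — it drives both which review committee a case falls under and the outcome. The crude comparison mixes populations; the stratum-specific rates are the causally relevant ones.
Standardising Committee T to the population department mix: 0.348·231/313 + 0.333·86/180 + 0.319·8/47 = 0.470.

0.47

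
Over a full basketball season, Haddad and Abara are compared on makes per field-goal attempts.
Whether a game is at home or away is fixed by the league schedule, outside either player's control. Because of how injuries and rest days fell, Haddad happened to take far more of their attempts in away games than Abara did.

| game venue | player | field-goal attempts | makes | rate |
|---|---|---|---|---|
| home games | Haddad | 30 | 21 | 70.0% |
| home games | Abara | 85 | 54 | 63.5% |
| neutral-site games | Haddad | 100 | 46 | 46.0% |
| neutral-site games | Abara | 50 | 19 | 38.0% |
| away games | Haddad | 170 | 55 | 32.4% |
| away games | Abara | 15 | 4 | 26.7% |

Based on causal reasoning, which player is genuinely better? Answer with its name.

Haddad

Within every game venue level Haddad has the higher rate, yet pooled Abara does — Simpson's reversal.
Nothing the player does changes game venue; the imbalance is an allocation artefact. With game venue also predicting the outcome, the pooled figure is confounded, and the within-stratum comparison is the causal one.
Within each level — home games: 70.0% vs 63.5%; neutral-site games: 46.0% vs 38.0%; away games: 32.4% vs 26.7% — Haddad is higher every time.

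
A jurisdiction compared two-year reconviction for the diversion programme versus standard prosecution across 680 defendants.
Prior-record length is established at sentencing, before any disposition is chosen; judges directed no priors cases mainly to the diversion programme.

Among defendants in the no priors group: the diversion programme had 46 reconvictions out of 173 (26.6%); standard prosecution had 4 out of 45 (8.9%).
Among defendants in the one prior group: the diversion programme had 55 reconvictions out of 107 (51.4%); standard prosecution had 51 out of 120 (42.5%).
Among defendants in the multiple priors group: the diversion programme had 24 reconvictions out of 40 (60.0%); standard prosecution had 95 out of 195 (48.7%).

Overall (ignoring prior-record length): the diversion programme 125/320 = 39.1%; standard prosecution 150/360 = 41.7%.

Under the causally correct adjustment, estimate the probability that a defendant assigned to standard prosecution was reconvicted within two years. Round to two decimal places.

Since prior-record length is a pre-existing factor (not a product of the disposition) and it affects the outcome on its own, it is a confounder. The stratified rates, not the pooled rate, identify the causal effect.
Standardising standard prosecution to the population prior-record length mix: 0.321·4/45 + 0.334·51/120 + 0.346·95/195 = 0.339.

0.34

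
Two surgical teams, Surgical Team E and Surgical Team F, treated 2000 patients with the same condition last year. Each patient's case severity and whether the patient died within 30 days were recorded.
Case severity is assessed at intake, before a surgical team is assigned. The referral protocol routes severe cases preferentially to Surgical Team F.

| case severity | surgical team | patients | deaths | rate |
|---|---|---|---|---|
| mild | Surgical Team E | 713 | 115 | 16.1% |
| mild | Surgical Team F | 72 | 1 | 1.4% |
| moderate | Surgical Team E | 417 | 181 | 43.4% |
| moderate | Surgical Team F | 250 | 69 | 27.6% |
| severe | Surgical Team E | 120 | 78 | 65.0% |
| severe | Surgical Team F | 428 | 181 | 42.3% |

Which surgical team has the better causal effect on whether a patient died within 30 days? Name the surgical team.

Surgical Team F is lower inside every case severity stratum but Surgical Team E is lower in aggregate. Whether to stratify depends on how case severity relates to the surgical team.
Here case severity is a common cause — it drives both which surgical team a case falls under and the outcome. The crude comparison mixes populations; the stratum-specific rates are the causally relevant ones.
Within each level — mild: 16.1% vs 1.4%; moderate: 43.4% vs 27.6%; severe: 65.0% vs 42.3% — Surgical Team F is lower every time.

Surgical Team F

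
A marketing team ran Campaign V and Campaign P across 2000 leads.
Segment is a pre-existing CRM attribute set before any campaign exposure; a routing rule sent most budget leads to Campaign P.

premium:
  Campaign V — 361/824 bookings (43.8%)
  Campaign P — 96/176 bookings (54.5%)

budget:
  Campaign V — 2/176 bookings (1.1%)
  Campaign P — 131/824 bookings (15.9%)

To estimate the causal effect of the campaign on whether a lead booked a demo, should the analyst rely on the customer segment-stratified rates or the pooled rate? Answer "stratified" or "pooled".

stratified

Customer segment is set before the campaign has any effect — it is not caused by the campaign — and it independently drives the outcome. That makes it a confounder, so the causal comparison is within customer segment levels.
Within each level — premium: 43.8% vs 54.5%; budget: 1.1% vs 15.9% — Campaign P is higher every time.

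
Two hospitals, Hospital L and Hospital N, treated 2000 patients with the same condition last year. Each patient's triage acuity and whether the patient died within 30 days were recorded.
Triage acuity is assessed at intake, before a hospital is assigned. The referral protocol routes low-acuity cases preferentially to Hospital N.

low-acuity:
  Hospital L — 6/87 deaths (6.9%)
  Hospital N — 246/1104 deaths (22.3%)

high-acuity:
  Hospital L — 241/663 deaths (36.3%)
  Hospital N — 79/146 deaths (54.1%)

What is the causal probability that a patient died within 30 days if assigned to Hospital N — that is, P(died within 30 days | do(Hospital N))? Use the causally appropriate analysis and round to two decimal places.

The stratified and pooled comparisons disagree (Hospital L wins within each triage acuity; Hospital N wins overall), so the answer turns on the causal role of triage acuity.
Triage acuity is set before the hospital has any effect — it is not caused by the hospital — and it independently drives the outcome. That makes it a confounder, so the causal comparison is within triage acuity levels.
Standardising Hospital N to the population triage acuity mix: 0.596·246/1104 + 0.405·79/146 = 0.352.

0.35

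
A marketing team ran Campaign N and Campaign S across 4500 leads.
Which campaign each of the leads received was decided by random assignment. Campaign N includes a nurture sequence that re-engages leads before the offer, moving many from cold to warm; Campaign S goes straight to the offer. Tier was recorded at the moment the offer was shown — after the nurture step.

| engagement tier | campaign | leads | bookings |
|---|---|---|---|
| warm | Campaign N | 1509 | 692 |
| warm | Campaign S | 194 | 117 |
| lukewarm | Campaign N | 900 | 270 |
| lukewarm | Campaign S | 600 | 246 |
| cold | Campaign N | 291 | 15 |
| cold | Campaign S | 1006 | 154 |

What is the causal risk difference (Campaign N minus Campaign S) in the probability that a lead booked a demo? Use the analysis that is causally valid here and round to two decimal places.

The stratified and pooled comparisons disagree (Campaign S wins within each engagement tier; Campaign N wins overall), so the answer turns on the causal role of engagement tier.
The distribution of engagement tier is itself part of what the campaign does — it is an intermediate outcome. Holding it fixed would remove that part of the effect; the total effect is the pooled difference.
The causal difference is the pooled difference: 0.362 − 0.287 = +0.075.

+0.07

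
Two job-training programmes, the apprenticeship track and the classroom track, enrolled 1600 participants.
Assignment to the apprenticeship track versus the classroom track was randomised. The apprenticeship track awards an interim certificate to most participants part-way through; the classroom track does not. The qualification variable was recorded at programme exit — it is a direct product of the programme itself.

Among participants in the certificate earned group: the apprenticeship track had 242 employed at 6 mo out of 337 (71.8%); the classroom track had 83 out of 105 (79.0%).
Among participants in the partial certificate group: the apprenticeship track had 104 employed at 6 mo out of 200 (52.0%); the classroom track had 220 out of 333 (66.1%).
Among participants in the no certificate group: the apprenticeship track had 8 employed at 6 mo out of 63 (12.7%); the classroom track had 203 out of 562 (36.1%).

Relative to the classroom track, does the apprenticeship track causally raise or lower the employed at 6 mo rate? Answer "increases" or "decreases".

increases

Stratifying would compare programmes among participants the programmes themselves sorted into qualification attained during the programme groups — a form of selection on an intermediate. The unconditioned pooled rates give the total causal effect.
Pooled: the apprenticeship track 59.0% vs the classroom track 50.6%; the apprenticeship track is higher overall.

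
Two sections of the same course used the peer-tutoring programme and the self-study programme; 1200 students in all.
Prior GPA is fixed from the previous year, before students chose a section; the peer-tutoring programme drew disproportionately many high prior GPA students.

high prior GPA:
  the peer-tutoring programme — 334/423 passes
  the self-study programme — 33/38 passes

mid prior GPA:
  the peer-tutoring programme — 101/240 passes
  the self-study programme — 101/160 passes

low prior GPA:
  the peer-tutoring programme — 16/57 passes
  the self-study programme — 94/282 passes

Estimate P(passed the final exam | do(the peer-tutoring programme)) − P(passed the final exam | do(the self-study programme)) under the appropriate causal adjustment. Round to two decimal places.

-0.12

Since prior GPA band is a pre-existing factor (not a product of the teaching method) and it affects the outcome on its own, it is a confounder. The stratified rates, not the pooled rate, identify the causal effect.
Adjusting over the population distribution of prior GPA band: 0.384·(0.790−0.868) + 0.333·(0.421−0.631) + 0.282·(0.281−0.333) = -0.115.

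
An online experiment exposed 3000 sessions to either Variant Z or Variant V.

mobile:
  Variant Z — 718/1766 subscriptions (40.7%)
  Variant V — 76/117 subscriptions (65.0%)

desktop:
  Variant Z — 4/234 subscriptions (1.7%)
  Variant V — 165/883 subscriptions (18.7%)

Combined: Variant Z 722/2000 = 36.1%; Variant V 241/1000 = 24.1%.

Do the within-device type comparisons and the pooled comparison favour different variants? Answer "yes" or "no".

Within each device type level (mobile 40.7% vs 65.0%; desktop 1.7% vs 18.7%), Variant V has the higher rate every time. Pooled: 36.1% vs 24.1% — Variant Z has the higher rate overall. The two comparisons disagree.

yes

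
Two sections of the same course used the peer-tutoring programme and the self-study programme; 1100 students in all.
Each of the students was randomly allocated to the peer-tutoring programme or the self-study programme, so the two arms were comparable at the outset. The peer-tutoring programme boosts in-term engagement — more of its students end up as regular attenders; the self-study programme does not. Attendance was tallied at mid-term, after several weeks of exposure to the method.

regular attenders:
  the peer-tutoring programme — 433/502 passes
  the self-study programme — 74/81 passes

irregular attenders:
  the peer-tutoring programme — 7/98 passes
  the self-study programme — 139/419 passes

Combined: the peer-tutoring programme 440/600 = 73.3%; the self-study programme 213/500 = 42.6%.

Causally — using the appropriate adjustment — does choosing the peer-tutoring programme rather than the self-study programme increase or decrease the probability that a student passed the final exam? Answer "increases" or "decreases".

Mid-term attendance here is a post-treatment variable shaped by the teaching method; conditioning on it would introduce bias rather than remove it. The overall comparison is the causal one.
Pooled: the peer-tutoring programme 73.3% vs the self-study programme 42.6%; the peer-tutoring programme is higher overall.

increases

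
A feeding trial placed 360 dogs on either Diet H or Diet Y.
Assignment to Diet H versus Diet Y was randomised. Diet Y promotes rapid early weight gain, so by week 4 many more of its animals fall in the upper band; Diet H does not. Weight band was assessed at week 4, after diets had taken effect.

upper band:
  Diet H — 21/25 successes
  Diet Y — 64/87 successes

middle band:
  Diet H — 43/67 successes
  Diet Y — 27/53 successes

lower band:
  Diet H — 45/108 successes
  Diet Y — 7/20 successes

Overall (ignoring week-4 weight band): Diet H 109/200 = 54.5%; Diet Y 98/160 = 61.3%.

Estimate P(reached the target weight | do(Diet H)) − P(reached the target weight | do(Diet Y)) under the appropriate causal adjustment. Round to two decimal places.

Stratifying would compare diets among dogs the diets themselves sorted into week-4 weight band groups — a form of selection on an intermediate. The unconditioned pooled rates give the total causal effect.
The causal difference is the pooled difference: 0.545 − 0.613 = -0.068.

-0.07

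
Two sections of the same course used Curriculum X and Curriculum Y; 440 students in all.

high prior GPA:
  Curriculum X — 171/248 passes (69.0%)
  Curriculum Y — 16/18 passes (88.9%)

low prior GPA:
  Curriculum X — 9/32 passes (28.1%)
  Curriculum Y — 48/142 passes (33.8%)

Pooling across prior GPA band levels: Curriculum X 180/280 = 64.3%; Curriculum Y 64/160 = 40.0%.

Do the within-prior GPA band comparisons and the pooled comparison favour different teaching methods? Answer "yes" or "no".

Within each prior GPA band level (high prior GPA 69.0% vs 88.9%; low prior GPA 28.1% vs 33.8%), Curriculum Y has the higher rate every time. Pooled: 64.3% vs 40.0% — Curriculum X has the higher rate overall. The two comparisons disagree.

yes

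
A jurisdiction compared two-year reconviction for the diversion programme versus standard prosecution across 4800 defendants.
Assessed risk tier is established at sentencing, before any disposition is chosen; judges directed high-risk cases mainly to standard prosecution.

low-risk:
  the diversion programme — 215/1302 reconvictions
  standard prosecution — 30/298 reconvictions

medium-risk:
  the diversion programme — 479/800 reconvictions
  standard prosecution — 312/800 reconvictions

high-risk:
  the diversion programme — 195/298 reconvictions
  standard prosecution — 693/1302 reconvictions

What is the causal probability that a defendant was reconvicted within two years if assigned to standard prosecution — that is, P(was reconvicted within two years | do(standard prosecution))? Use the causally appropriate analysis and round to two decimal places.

Assessed risk tier differs across dispositions for reasons unrelated to any effect of the disposition itself, and it separately predicts the outcome — a classic confounder. We must compare within assessed risk tier levels.
Standardising standard prosecution to the population assessed risk tier mix: 0.333·30/298 + 0.333·312/800 + 0.333·693/1302 = 0.341.

0.34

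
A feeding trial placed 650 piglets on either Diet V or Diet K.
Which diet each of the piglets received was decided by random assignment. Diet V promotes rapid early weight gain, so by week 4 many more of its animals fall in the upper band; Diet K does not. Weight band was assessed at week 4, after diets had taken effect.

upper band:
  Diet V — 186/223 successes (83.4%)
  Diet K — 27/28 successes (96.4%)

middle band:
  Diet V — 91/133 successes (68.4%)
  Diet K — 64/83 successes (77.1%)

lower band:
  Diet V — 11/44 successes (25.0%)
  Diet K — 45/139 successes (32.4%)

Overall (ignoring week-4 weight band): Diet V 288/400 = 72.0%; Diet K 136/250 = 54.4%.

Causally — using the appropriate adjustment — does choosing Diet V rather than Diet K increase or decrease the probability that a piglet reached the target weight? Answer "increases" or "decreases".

increases

The week-4 weight band-specific comparison favours Diet K throughout, but the pooled figures favour Diet V. The question is whether to condition on week-4 weight band.
The distribution of week-4 weight band is itself part of what the diet does — it is an intermediate outcome. Holding it fixed would remove that part of the effect; the total effect is the pooled difference.
Pooled: Diet V 72.0% vs Diet K 54.4%; Diet V is higher overall.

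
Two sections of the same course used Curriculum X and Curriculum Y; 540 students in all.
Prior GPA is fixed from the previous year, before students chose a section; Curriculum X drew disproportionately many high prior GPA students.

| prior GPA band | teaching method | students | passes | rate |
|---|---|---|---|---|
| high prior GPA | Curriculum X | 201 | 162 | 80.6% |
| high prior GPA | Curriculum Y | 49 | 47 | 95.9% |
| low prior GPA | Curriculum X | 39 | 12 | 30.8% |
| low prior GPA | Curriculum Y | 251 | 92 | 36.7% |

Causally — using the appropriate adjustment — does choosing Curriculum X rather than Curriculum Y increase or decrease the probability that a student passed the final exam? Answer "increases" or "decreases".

decreases

Curriculum Y is higher inside every prior GPA band stratum but Curriculum X is higher in aggregate. Whether to stratify depends on how prior GPA band relates to the teaching method.
Prior GPA band satisfies the back-door criterion: it is not a descendant of the teaching method, and it blocks the spurious path from teaching method to outcome. Adjusting for it (i.e., using the within-prior GPA band rates) gives the causal effect.
Within each level — high prior GPA: 80.6% vs 95.9%; low prior GPA: 30.8% vs 36.7% — Curriculum Y is higher every time.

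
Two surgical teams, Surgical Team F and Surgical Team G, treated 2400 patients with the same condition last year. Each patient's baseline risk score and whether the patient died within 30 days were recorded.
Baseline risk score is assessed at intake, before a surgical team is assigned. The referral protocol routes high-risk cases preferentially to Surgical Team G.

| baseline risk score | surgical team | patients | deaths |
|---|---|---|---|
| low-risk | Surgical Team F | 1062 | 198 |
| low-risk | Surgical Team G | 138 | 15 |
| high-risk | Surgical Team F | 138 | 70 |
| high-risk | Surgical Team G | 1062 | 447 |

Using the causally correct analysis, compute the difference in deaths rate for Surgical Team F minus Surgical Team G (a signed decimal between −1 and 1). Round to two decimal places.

Within every baseline risk score level Surgical Team G has the lower rate, yet pooled Surgical Team F does — Simpson's reversal.
Baseline risk score differs across surgical teams for reasons unrelated to any effect of the surgical team itself, and it separately predicts the outcome — a classic confounder. We must compare within baseline risk score levels.
Adjusting over the population distribution of baseline risk score: 0.500·(0.186−0.109) + 0.500·(0.507−0.421) = +0.082.

+0.08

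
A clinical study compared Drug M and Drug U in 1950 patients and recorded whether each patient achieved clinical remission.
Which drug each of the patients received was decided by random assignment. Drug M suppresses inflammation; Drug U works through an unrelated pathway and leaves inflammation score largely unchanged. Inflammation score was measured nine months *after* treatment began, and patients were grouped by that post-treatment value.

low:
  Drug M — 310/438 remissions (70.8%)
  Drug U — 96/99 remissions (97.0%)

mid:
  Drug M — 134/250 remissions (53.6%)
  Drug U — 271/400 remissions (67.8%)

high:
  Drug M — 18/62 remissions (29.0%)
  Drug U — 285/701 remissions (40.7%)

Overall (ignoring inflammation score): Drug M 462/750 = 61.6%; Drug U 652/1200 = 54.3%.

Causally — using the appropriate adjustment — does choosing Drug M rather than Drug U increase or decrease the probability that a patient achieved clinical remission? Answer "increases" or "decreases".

increases

Drug U is higher inside every inflammation score stratum but Drug M is higher in aggregate. Whether to stratify depends on how inflammation score relates to the drug.
Inflammation score lies on the pathway drug → inflammation score → outcome, so adjusting for it blocks the indirect effect. For the total causal effect of drug, use the unadjusted pooled rates.
Pooled: Drug M 61.6% vs Drug U 54.3%; Drug M is higher overall.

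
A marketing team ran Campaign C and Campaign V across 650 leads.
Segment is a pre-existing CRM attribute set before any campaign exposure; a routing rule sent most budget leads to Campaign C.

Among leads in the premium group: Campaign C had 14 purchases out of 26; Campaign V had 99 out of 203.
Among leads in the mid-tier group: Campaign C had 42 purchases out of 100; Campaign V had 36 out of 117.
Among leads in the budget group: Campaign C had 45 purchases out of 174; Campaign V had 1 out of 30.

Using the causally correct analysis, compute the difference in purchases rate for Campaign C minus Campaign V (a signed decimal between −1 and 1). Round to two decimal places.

+0.13

The customer segment-specific comparison favours Campaign C throughout, but the pooled figures favour Campaign V. The question is whether to condition on customer segment.
Nothing the campaign does changes customer segment; the imbalance is an allocation artefact. With customer segment also predicting the outcome, the pooled figure is confounded, and the within-stratum comparison is the causal one.
Adjusting over the population distribution of customer segment: 0.352·(0.538−0.488) + 0.334·(0.420−0.308) + 0.314·(0.259−0.033) = +0.126.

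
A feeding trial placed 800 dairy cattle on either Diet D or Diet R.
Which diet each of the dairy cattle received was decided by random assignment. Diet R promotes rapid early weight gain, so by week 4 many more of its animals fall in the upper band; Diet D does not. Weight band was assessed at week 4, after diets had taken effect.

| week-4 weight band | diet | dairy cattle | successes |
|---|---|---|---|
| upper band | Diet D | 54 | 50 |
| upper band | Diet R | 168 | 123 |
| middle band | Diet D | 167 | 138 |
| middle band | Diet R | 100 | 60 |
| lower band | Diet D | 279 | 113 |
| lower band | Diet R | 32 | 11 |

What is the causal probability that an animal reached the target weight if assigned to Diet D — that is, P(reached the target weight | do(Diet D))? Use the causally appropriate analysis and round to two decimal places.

0.60

Week-4 weight band here is a post-treatment variable shaped by the diet; conditioning on it would introduce bias rather than remove it. The overall comparison is the causal one.
So P(outcome | do(Diet D)) is just the pooled rate for Diet D: 301/500 = 0.602.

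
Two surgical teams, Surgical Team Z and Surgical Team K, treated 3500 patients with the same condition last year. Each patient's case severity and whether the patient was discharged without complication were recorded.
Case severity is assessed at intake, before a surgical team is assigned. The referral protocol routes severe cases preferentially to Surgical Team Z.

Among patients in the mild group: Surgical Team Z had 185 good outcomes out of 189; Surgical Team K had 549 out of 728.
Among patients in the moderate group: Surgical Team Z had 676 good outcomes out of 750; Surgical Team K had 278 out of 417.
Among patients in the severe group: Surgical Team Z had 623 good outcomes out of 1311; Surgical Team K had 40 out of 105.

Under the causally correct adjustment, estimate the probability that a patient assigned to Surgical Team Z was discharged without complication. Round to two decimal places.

0.75

Case severity satisfies the back-door criterion: it is not a descendant of the surgical team, and it blocks the spurious path from surgical team to outcome. Adjusting for it (i.e., using the within-case severity rates) gives the causal effect.
Standardising Surgical Team Z to the population case severity mix: 0.262·185/189 + 0.333·676/750 + 0.405·623/1311 = 0.749.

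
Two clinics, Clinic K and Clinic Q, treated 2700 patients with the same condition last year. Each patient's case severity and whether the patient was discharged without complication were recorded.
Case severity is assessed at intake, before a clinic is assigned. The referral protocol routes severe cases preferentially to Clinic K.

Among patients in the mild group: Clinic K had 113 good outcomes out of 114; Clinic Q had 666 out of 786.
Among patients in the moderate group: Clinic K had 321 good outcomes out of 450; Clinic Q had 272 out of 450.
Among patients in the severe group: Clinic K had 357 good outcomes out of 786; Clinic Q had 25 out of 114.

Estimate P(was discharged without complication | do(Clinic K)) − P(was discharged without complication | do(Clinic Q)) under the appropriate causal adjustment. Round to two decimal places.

+0.16

Clinic K is higher inside every case severity stratum but Clinic Q is higher in aggregate. Whether to stratify depends on how case severity relates to the clinic.
The imbalance in case severity arose from how patients were allocated, not from anything the clinic did; and case severity independently affects the outcome. The pooled gap is confounded — condition on case severity.
Adjusting over the population distribution of case severity: 0.333·(0.991−0.847) + 0.333·(0.713−0.604) + 0.333·(0.454−0.219) = +0.163.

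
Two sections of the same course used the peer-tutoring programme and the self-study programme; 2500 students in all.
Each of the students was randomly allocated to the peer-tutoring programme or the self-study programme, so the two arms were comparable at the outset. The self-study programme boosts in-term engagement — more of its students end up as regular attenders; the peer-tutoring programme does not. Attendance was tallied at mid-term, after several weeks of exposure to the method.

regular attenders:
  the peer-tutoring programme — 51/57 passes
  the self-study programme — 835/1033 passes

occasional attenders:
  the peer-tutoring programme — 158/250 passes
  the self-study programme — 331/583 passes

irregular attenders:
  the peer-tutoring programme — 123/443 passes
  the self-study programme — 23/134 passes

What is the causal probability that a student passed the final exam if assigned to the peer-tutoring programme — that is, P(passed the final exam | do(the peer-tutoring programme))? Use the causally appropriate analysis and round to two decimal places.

Within every mid-term attendance level the peer-tutoring programme has the higher rate, yet pooled the self-study programme does — Simpson's reversal.
Mid-term attendance is recorded after the teaching method and is itself shifted by it — it sits on the causal path from teaching method to outcome. Conditioning on a mediator would strip out part of the effect we want; the pooled comparison gives the total causal effect.
So P(outcome | do(the peer-tutoring programme)) is just the pooled rate for the peer-tutoring programme: 332/750 = 0.443.

0.44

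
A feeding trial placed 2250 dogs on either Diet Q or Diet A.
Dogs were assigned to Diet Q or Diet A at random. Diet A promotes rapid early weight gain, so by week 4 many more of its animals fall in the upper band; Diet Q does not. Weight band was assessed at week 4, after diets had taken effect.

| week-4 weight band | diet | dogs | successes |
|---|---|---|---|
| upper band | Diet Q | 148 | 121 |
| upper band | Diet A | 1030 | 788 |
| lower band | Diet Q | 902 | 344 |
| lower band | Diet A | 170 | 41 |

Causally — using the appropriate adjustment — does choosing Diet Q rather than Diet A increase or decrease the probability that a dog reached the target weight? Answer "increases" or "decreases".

decreases

Week-4 weight band lies on the pathway diet → week-4 weight band → outcome, so adjusting for it blocks the indirect effect. For the total causal effect of diet, use the unadjusted pooled rates.
Pooled: Diet Q 44.3% vs Diet A 69.1%; Diet A is higher overall.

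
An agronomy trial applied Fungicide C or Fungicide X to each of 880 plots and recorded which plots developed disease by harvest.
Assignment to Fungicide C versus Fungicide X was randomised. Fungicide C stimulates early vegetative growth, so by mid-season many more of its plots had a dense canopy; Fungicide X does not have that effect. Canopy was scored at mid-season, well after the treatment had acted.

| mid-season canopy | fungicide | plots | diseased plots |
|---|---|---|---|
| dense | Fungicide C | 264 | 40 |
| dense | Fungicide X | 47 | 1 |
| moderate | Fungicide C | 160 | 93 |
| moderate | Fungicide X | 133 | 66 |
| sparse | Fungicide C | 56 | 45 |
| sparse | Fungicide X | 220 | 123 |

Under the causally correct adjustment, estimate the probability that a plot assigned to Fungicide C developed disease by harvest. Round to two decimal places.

Fungicide X is lower inside every mid-season canopy stratum but Fungicide C is lower in aggregate. Whether to stratify depends on how mid-season canopy relates to the fungicide.
Mid-season canopy lies on the pathway fungicide → mid-season canopy → outcome, so adjusting for it blocks the indirect effect. For the total causal effect of fungicide, use the unadjusted pooled rates.
So P(outcome | do(Fungicide C)) is just the pooled rate for Fungicide C: 178/480 = 0.371.

0.37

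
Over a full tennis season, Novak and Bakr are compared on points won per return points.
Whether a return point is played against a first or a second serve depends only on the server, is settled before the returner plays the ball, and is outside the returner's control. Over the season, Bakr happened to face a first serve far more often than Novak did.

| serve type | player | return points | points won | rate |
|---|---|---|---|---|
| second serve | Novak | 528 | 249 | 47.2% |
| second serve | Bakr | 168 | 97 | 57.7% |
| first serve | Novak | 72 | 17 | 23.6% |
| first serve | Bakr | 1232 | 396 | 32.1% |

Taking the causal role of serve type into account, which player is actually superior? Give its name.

Bakr

Bakr is higher inside every serve type stratum but Novak is higher in aggregate. Whether to stratify depends on how serve type relates to the player.
Since serve type is a pre-existing factor (not a product of the player) and it affects the outcome on its own, it is a confounder. The stratified rates, not the pooled rate, identify the causal effect.
Within each level — second serve: 47.2% vs 57.7%; first serve: 23.6% vs 32.1% — Bakr is higher every time.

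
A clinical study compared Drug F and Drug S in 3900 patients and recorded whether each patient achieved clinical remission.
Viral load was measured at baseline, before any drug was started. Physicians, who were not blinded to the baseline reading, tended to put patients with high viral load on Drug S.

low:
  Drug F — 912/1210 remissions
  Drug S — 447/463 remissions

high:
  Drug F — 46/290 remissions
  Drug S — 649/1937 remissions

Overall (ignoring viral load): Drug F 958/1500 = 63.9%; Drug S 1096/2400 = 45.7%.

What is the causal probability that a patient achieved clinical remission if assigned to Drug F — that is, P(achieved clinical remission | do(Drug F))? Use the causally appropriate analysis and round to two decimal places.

Nothing the drug does changes viral load; the imbalance is an allocation artefact. With viral load also predicting the outcome, the pooled figure is confounded, and the within-stratum comparison is the causal one.
Standardising Drug F to the population viral load mix: 0.429·912/1210 + 0.571·46/290 = 0.414.

0.41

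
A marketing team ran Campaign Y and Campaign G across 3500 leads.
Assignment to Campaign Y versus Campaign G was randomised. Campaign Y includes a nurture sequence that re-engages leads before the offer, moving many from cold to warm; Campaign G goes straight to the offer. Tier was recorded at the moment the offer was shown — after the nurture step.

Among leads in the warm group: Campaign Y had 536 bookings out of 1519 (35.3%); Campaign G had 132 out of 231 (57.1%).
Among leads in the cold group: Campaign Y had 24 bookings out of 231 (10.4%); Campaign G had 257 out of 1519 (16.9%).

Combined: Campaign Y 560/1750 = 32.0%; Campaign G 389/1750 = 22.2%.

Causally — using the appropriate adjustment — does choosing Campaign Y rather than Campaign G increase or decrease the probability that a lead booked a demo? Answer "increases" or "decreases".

Engagement tier is recorded after the campaign and is itself shifted by it — it sits on the causal path from campaign to outcome. Conditioning on a mediator would strip out part of the effect we want; the pooled comparison gives the total causal effect.
Pooled: Campaign Y 32.0% vs Campaign G 22.2%; Campaign Y is higher overall.

increases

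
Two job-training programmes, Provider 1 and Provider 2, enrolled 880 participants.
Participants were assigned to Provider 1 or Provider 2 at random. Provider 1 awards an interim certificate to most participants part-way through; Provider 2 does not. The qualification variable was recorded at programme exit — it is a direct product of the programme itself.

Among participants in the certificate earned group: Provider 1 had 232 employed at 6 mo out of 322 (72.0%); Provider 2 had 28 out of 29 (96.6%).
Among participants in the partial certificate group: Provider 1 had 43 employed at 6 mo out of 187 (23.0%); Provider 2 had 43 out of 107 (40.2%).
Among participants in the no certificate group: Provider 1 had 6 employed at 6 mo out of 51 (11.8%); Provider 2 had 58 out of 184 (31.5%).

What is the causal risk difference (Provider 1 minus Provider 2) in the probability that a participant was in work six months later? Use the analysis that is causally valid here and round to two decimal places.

Within every qualification attained during the programme level Provider 2 has the higher rate, yet pooled Provider 1 does — Simpson's reversal.
The distribution of qualification attained during the programme is itself part of what the programme does — it is an intermediate outcome. Holding it fixed would remove that part of the effect; the total effect is the pooled difference.
The causal difference is the pooled difference: 0.502 − 0.403 = +0.099.

+0.10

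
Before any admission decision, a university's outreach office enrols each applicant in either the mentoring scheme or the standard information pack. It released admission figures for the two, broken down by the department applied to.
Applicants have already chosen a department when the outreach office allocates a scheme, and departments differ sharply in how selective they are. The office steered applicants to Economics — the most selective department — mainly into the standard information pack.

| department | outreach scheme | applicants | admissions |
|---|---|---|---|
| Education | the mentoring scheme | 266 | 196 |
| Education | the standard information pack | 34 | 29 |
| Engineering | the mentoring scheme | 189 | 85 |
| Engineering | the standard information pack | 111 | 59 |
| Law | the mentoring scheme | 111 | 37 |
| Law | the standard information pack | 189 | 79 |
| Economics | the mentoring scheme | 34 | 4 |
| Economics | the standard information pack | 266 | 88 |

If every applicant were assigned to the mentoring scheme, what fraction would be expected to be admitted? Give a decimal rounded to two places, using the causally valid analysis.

Within every department level the standard information pack has the higher rate, yet pooled the mentoring scheme does — Simpson's reversal.
Here department is a common cause — it drives both which outreach scheme a case falls under and the outcome. The crude comparison mixes populations; the stratum-specific rates are the causally relevant ones.
Standardising the mentoring scheme to the population department mix: 0.250·196/266 + 0.250·85/189 + 0.250·37/111 + 0.250·4/34 = 0.409.

0.41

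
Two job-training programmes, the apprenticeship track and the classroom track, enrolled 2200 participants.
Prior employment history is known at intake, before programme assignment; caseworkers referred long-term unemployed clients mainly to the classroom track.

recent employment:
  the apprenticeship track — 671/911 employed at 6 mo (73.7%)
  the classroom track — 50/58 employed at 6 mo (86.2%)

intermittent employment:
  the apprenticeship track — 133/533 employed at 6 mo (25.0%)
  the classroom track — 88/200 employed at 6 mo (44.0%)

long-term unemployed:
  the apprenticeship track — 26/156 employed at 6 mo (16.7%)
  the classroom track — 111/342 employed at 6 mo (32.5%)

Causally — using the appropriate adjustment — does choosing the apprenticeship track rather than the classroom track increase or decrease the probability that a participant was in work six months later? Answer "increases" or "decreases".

decreases

Within every prior employment history level the classroom track has the higher rate, yet pooled the apprenticeship track does — Simpson's reversal.
Prior employment history is set before the programme has any effect — it is not caused by the programme — and it independently drives the outcome. That makes it a confounder, so the causal comparison is within prior employment history levels.
Within each level — recent employment: 73.7% vs 86.2%; intermittent employment: 25.0% vs 44.0%; long-term unemployed: 16.7% vs 32.5% — the classroom track is higher every time.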